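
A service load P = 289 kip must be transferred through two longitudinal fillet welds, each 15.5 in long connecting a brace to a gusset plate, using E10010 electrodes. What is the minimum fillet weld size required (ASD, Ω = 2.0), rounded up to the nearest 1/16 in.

E100XX → F_EXX = 100 ksi.
Total weld length L = 31 in.
Required throat t_e = P × Ω / (0.6 F_EXX × L) = 289 × 2.0 / (0.6 × 100 × 31) = 0.3108 in.
Required leg w = t_e / 0.707 = 0.4395 in → use 1/2 in.

w = 1/2 in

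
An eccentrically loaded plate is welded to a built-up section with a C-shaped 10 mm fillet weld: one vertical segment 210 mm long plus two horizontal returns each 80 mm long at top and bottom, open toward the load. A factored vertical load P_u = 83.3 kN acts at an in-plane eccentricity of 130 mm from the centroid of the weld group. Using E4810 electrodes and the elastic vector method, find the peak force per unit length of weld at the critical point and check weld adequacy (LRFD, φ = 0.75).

E48XX → F_EXX = 480 MPa.
Total weld length L_w = 370 mm. Treat welds as unit-width lines.
Centroid: x̄ = 2×80×40 / 370 = 17.3 mm from the vertical weld.
Polar moment about centroid: J = I_x + I_y = [210³/12 + 2×80×105²] + [210×17.3² + 2(80³/12 + 80×22.7²)] = 2766000 mm³.
Direct shear f_v = P/L_w = 83.3×10³ / 370 = 225.1 N/mm (vertical).
Torsion M = P·e = 83.3×10³ × 130 = 10829000 N·mm.
Critical point at (x, y) = (62.7, 105) from centroid. f_tx = M·y/J = 411 N/mm; f_ty = M·x/J = 245.4 N/mm.
Resultant f_max = √[f_tx² + (f_v + f_ty)²] = √[411² + (225.1 + 245.4)²] = 624.8 N/mm.
Capacity per unit length: φr_n = 0.75 × 0.6 × 480 × (0.707 × 10) = 1527 N/mm.
624.8 ≤ 1527 → adequate.

f_max ≈ 625 N/mm; adequate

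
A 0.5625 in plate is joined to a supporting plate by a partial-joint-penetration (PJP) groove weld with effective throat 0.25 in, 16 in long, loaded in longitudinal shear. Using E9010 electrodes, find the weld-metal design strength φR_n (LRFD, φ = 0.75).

E90XX → F_EXX = 90 ksi.
Effective throat (given) t_e = 0.25 in.
A_we = 0.25 × 16 = 4 in².
F_nw = 0.6 F_EXX = 54 ksi.
φR_n = 0.75 × 54 × 4 = 162 kip.

φR_n ≈ 162 kip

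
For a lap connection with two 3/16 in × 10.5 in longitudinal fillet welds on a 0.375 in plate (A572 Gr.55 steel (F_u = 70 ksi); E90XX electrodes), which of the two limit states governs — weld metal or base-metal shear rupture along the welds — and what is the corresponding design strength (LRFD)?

E90XX → F_EXX = 90 ksi.
t_e = 0.707 × 0.1875 = 0.1326 in; L = 21 in.
Weld metal: φR_n = 0.75 × 0.6 × 90 × 0.1326 × 21 = 112.7 kip.
Base metal (shear rupture): φR_n = 0.75 × 0.6 × 70 × 0.375 × 21 = 248.1 kip.
Governing: weld metal.

φR_n ≈ 113 kip (weld metal governs)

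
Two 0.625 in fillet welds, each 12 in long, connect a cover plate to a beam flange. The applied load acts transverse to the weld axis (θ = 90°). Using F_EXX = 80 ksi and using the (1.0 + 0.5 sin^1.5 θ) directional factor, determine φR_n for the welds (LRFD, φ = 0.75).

t_e = 0.707 × 0.625 = 0.4419 in; A_we = 0.4419 × 24 = 10.6 in².
Directional factor: 1.0 + 0.5 sin^1.5(90°) = 1.5.
F_nw = 0.6 × 80 × 1.5 = 72 ksi.
φR_n = 0.75 × 72 × 10.6 = 572.7 kips.

φR_n ≈ 573 kips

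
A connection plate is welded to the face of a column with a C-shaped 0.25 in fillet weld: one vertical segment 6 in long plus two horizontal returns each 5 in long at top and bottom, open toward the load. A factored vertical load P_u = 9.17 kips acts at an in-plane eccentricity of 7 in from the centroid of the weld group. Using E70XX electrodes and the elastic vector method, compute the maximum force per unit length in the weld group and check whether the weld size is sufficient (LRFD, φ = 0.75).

E70XX → F_EXX = 70 ksi.
Total weld length L_w = 16 in. Treat welds as unit-width lines.
Centroid: x̄ = 2×5×2.5 / 16 = 1.562 in from the vertical weld.
Polar moment about centroid: J = I_x + I_y = [6³/12 + 2×5×3²] + [6×1.562² + 2(5³/12 + 5×0.9375²)] = 152.3 in³.
Direct shear f_v = P/L_w = 9.17 / 16 = 0.5731 kip/in (vertical).
Torsion M = P·e = 9.17 × 7 = 64.19 kip·in.
Critical point at (x, y) = (3.438, 3) from centroid. f_tx = M·y/J = 1.265 kip/in; f_ty = M·x/J = 1.449 kip/in.
Resultant f_max = √[f_tx² + (f_v + f_ty)²] = √[1.265² + (0.5731 + 1.449)²] = 2.385 kip/in.
Capacity per unit length: φr_n = 0.75 × 0.6 × 70 × (0.707 × 0.25) = 5.568 kip/in.
2.385 ≤ 5.568 → adequate.

f_max ≈ 2.39 kip/in; adequate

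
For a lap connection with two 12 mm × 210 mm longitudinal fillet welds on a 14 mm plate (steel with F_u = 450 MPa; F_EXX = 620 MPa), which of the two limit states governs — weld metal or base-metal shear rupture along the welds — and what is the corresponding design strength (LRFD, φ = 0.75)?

t_e = 0.707 × 12 = 8.484 mm; L = 420 mm.
Weld metal: φR_n = 0.75 × 0.6 × 620 × 8.484 × 420 × 10⁻³ = 994.2 kN.
Base metal (shear rupture): φR_n = 0.75 × 0.6 × 450 × 14 × 420 × 10⁻³ = 1191 kN.
Governing: weld metal.

φR_n ≈ 994 kN (weld metal governs)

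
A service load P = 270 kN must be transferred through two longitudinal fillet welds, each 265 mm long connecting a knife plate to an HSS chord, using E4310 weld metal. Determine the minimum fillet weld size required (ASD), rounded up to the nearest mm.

w = 6 mm

E43XX → F_EXX = 430 MPa.
Total weld length L = 530 mm.
Required throat t_e = P × Ω / (0.6 F_EXX × L) = 270 × 2.0 / (0.6 × 430 × 530 × 10⁻³) = 3.949 mm.
Required leg w = t_e / 0.707 = 5.586 mm → use 6 mm.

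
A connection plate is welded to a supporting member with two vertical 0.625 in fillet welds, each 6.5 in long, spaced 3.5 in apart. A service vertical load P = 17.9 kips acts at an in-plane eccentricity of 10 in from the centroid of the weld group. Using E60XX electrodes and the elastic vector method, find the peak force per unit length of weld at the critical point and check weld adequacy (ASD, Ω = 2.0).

f_max ≈ 8.46 kip/in; NOT adequate

E60XX → F_EXX = 60 ksi.
Total weld length L_w = 13 in. Treat welds as unit-width lines.
Polar moment about centroid: J = 2[d³/12 + d(b/2)²] = 2[6.5³/12 + 6.5×1.75²] = 85.58 in³.
Direct shear f_v = P/L_w = 17.9 / 13 = 1.377 kip/in (vertical).
Torsion M = P·e = 17.9 × 10 = 179 kip·in.
Critical point at (x, y) = (1.75, 3.25) from centroid. f_tx = M·y/J = 6.797 kip/in; f_ty = M·x/J = 3.66 kip/in.
Resultant f_max = √[f_tx² + (f_v + f_ty)²] = √[6.797² + (1.377 + 3.66)²] = 8.46 kip/in.
Capacity per unit length: r_n/Ω = (1/2.0) × 0.6 × 60 × (0.707 × 0.625) = 7.954 kip/in.
8.46 > 7.954 → NOT adequate.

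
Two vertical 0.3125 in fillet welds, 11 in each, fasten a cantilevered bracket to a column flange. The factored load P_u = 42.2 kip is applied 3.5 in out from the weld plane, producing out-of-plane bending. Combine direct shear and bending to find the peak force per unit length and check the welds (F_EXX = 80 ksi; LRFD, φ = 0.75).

L_w = 2 × 11 = 22 in; section modulus (unit throat) S = 2 × L²/6 = 40.33 in².
Direct shear f_v = P/L_w = 42.2/22 = 1.918 kip/in.
Moment M = P × e = 42.2 × 3.5 = 147.7 kip·in; bending f_b = M/S = 3.662 kip/in.
f_max = √(f_v² + f_b²) = √(1.918² + 3.662²) = 4.134 kip/in.
φr_n = 0.75 × 0.6 × 80 × (0.707 × 0.3125) = 7.954 kip/in → adequate.

f_max ≈ 4.13 kip/in; adequate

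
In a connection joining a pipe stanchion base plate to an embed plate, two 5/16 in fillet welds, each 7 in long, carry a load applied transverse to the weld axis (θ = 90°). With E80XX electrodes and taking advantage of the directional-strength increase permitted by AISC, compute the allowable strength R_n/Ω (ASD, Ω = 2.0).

E80XX → F_EXX = 80 ksi.
t_e = 0.707 × 0.3125 = 0.2209 in; A_we = 0.2209 × 14 = 3.093 in².
Directional factor: 1.0 + 0.5 sin^1.5(90°) = 1.5.
F_nw = 0.6 × 80 × 1.5 = 72 ksi.
R_n/Ω = (72 × 3.093) / 2.0 = 111.4 kips.

R_n/Ω ≈ 111 kips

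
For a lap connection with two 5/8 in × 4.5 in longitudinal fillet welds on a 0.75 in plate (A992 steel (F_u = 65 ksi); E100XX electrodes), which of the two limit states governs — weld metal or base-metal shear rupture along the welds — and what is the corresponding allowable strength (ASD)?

R_n/Ω ≈ 119 kips (weld metal governs)

E100XX → F_EXX = 100 ksi.
t_e = 0.707 × 0.625 = 0.4419 in; L = 9 in.
Weld metal: R_n/Ω = (1/2.0) × 0.6 × 100 × 0.4419 × 9 = 119.3 kips.
Base metal (shear rupture): R_n/Ω = (1/2.0) × 0.6 × 65 × 0.75 × 9 = 131.6 kips.
Governing: weld metal.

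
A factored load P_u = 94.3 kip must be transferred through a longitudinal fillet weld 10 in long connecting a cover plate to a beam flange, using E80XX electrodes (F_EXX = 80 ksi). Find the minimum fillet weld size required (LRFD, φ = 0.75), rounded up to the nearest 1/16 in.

Total weld length L = 10 in.
Required throat t_e = P_u / (φ × 0.6 F_EXX × L) = 94.3 / (0.75 × 0.6 × 80 × 10) = 0.2619 in.
Required leg w = t_e / 0.707 = 0.3705 in → use 3/8 in.

w = 3/8 in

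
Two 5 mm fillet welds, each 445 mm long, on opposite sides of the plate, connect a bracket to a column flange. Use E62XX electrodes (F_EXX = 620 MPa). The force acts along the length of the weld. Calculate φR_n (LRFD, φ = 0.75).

Effective throat t_e = 0.707 × 5 = 3.535 mm.
Total length L = 890 mm; A_we = 3.535 × 890 = 3146 mm².
F_nw = 0.6 F_EXX = 0.6 × 620 = 372 MPa.
φR_n = 0.75 × 372 × 3146 × 10⁻³ = 877.8 kN.

φR_n ≈ 878 kN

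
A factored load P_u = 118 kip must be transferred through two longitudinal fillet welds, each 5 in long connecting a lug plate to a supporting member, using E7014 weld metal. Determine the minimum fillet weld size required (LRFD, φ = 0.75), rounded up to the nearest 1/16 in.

E70XX → F_EXX = 70 ksi.
Total weld length L = 10 in.
Required throat t_e = P_u / (φ × 0.6 F_EXX × L) = 118 / (0.75 × 0.6 × 70 × 10) = 0.3746 in.
Required leg w = t_e / 0.707 = 0.5298 in → use 9/16 in.

w = 9/16 in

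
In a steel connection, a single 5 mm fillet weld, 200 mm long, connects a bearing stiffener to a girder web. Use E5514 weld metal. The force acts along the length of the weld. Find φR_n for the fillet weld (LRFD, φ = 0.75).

E55XX → F_EXX = 550 MPa.
Effective throat t_e = 0.707 × 5 = 3.535 mm.
Total length L = 200 mm; A_we = 3.535 × 200 = 707 mm².
F_nw = 0.6 F_EXX = 0.6 × 550 = 330 MPa.
φR_n = 0.75 × 330 × 707 × 10⁻³ = 175 kN.

φR_n ≈ 175 kN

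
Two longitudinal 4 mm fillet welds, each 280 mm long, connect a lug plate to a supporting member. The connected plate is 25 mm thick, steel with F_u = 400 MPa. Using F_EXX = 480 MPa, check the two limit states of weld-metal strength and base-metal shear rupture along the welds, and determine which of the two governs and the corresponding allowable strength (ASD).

R_n/Ω ≈ 228 kN (weld metal governs)

t_e = 0.707 × 4 = 2.828 mm; L = 560 mm.
Weld metal: R_n/Ω = (1/2.0) × 0.6 × 480 × 2.828 × 560 × 10⁻³ = 228 kN.
Base metal (shear rupture): R_n/Ω = (1/2.0) × 0.6 × 400 × 25 × 560 × 10⁻³ = 1680 kN.
Governing: weld metal.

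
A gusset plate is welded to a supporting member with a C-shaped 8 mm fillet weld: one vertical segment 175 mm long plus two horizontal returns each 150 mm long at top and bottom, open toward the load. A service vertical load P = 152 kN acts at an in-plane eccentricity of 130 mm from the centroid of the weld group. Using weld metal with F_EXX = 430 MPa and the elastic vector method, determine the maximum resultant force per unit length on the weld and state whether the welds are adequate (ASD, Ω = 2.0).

Total weld length L_w = 475 mm. Treat welds as unit-width lines.
Centroid: x̄ = 2×150×75 / 475 = 47.37 mm from the vertical weld.
Polar moment about centroid: J = I_x + I_y = [175³/12 + 2×150×87.5²] + [175×47.37² + 2(150³/12 + 150×27.63²)] = 3928000 mm³.
Direct shear f_v = P/L_w = 152×10³ / 475 = 320 N/mm (vertical).
Torsion M = P·e = 152×10³ × 130 = 19760000 N·mm.
Critical point at (x, y) = (102.6, 87.5) from centroid. f_tx = M·y/J = 440.2 N/mm; f_ty = M·x/J = 516.3 N/mm.
Resultant f_max = √[f_tx² + (f_v + f_ty)²] = √[440.2² + (320 + 516.3)²] = 945.1 N/mm.
Capacity per unit length: r_n/Ω = (1/2.0) × 0.6 × 430 × (0.707 × 8) = 729.6 N/mm.
945.1 > 729.6 → NOT adequate.

f_max ≈ 945 N/mm; NOT adequate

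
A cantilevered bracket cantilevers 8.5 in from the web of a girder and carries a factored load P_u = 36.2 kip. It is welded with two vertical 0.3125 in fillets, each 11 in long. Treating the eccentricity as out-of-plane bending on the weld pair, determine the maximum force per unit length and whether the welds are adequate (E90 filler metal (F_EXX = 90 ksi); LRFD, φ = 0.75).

f_max ≈ 7.8 kip/in; adequate

L_w = 2 × 11 = 22 in; section modulus (unit throat) S = 2 × L²/6 = 40.33 in².
Direct shear f_v = P/L_w = 36.2/22 = 1.645 kip/in.
Moment M = P × e = 36.2 × 8.5 = 307.7 kip·in; bending f_b = M/S = 7.629 kip/in.
f_max = √(f_v² + f_b²) = √(1.645² + 7.629²) = 7.804 kip/in.
φr_n = 0.75 × 0.6 × 90 × (0.707 × 0.3125) = 8.948 kip/in → adequate.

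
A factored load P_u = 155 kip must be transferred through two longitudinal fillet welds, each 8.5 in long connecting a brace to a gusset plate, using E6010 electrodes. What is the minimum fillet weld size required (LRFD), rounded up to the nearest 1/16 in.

w = 1/2 in

E60XX → F_EXX = 60 ksi.
Total weld length L = 17 in.
Required throat t_e = P_u / (φ × 0.6 F_EXX × L) = 155 / (0.75 × 0.6 × 60 × 17) = 0.3377 in.
Required leg w = t_e / 0.707 = 0.4776 in → use 1/2 in.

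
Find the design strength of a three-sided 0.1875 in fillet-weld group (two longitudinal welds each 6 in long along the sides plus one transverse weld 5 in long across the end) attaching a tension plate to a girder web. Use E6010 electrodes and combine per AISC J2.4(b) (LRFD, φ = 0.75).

φR_n ≈ 63.4 kip

E60XX → F_EXX = 60 ksi.
t_e = 0.707 × 0.1875 = 0.1326 in.
R_nwl = 0.6 × 60 × 0.1326 × 12 = 57.27 kip (longitudinal, 2 welds).
R_nwt = 0.6 × 60 × 0.1326 × 5 = 23.86 kip (transverse, base value).
(i) R_nwl + R_nwt = 81.13 kip; (ii) 0.85 R_nwl + 1.5 R_nwt = 84.47 kip.
R_n = max = 84.47 kip [governs: (ii)]; φR_n = 63.35 kip.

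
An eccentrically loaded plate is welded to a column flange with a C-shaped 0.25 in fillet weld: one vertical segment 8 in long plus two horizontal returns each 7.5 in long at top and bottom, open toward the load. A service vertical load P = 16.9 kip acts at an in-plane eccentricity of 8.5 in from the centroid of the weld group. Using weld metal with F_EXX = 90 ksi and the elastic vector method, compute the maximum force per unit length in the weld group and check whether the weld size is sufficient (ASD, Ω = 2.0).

Total weld length L_w = 23 in. Treat welds as unit-width lines.
Centroid: x̄ = 2×7.5×3.75 / 23 = 2.446 in from the vertical weld.
Polar moment about centroid: J = I_x + I_y = [8³/12 + 2×7.5×4²] + [8×2.446² + 2(7.5³/12 + 7.5×1.304²)] = 426.3 in³.
Direct shear f_v = P/L_w = 16.9 / 23 = 0.7348 kip/in (vertical).
Torsion M = P·e = 16.9 × 8.5 = 143.65 kip·in.
Critical point at (x, y) = (5.054, 4) from centroid. f_tx = M·y/J = 1.348 kip/in; f_ty = M·x/J = 1.703 kip/in.
Resultant f_max = √[f_tx² + (f_v + f_ty)²] = √[1.348² + (0.7348 + 1.703)²] = 2.785 kip/in.
Capacity per unit length: r_n/Ω = (1/2.0) × 0.6 × 90 × (0.707 × 0.25) = 4.772 kip/in.
2.785 ≤ 4.772 → adequate.

f_max ≈ 2.79 kip/in; adequate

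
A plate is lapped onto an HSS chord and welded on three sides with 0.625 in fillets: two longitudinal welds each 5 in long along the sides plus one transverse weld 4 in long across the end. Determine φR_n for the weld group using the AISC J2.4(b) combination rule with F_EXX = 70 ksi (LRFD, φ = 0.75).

t_e = 0.707 × 0.625 = 0.4419 in.
R_nwl = 0.6 × 70 × 0.4419 × 10 = 185.6 kip (longitudinal, 2 welds).
R_nwt = 0.6 × 70 × 0.4419 × 4 = 74.23 kip (transverse, base value).
(i) R_nwl + R_nwt = 259.8 kip; (ii) 0.85 R_nwl + 1.5 R_nwt = 269.1 kip.
R_n = max = 269.1 kip [governs: (ii)]; φR_n = 201.8 kip.

φR_n ≈ 202 kip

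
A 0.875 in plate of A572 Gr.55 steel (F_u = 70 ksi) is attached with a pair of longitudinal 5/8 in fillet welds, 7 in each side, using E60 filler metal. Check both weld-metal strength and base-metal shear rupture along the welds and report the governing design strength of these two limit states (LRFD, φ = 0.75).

φR_n ≈ 167 kip (weld metal governs)

E60XX → F_EXX = 60 ksi.
t_e = 0.707 × 0.625 = 0.4419 in; L = 14 in.
Weld metal: φR_n = 0.75 × 0.6 × 60 × 0.4419 × 14 = 167 kip.
Base metal (shear rupture): φR_n = 0.75 × 0.6 × 70 × 0.875 × 14 = 385.9 kip.
Governing: weld metal.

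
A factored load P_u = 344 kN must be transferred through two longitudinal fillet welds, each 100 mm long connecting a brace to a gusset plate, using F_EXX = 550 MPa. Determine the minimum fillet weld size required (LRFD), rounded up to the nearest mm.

w = 10 mm

Total weld length L = 200 mm.
Required throat t_e = P_u / (φ × 0.6 F_EXX × L) = 344 / (0.75 × 0.6 × 550 × 200 × 10⁻³) = 6.949 mm.
Required leg w = t_e / 0.707 = 9.83 mm → use 10 mm.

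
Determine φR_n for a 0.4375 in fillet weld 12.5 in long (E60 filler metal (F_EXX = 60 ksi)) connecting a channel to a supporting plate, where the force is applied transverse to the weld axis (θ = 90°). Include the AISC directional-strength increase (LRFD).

φR_n ≈ 157 kips

t_e = 0.707 × 0.4375 = 0.3093 in; A_we = 0.3093 × 12.5 = 3.866 in².
Directional factor: 1.0 + 0.5 sin^1.5(90°) = 1.5.
F_nw = 0.6 × 60 × 1.5 = 54 ksi.
φR_n = 0.75 × 54 × 3.866 = 156.6 kips.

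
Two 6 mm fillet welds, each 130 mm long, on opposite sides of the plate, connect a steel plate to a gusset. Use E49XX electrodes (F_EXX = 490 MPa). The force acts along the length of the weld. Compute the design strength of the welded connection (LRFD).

φR_n ≈ 243 kN

Effective throat t_e = 0.707 × 6 = 4.242 mm.
Total length L = 260 mm; A_we = 4.242 × 260 = 1103 mm².
F_nw = 0.6 F_EXX = 0.6 × 490 = 294 MPa.
φR_n = 0.75 × 294 × 1103 × 10⁻³ = 243.2 kN.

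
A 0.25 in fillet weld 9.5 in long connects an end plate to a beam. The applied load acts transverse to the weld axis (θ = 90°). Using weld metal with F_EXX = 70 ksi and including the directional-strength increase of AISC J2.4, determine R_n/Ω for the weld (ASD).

t_e = 0.707 × 0.25 = 0.1767 in; A_we = 0.1767 × 9.5 = 1.679 in².
Directional factor: 1.0 + 0.5 sin^1.5(90°) = 1.5.
F_nw = 0.6 × 70 × 1.5 = 63 ksi.
R_n/Ω = (63 × 1.679) / 2.0 = 52.89 kip.

R_n/Ω ≈ 52.9 kip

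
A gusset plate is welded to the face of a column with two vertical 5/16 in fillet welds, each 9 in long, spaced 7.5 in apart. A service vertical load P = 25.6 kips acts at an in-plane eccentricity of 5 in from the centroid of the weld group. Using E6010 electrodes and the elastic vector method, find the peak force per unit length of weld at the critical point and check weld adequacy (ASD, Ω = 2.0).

E60XX → F_EXX = 60 ksi.
Total weld length L_w = 18 in. Treat welds as unit-width lines.
Polar moment about centroid: J = 2[d³/12 + d(b/2)²] = 2[9³/12 + 9×3.75²] = 374.6 in³.
Direct shear f_v = P/L_w = 25.6 / 18 = 1.422 kip/in (vertical).
Torsion M = P·e = 25.6 × 5 = 128 kip·in.
Critical point at (x, y) = (3.75, 4.5) from centroid. f_tx = M·y/J = 1.538 kip/in; f_ty = M·x/J = 1.281 kip/in.
Resultant f_max = √[f_tx² + (f_v + f_ty)²] = √[1.538² + (1.422 + 1.281)²] = 3.11 kip/in.
Capacity per unit length: r_n/Ω = (1/2.0) × 0.6 × 60 × (0.707 × 0.3125) = 3.977 kip/in.
3.11 ≤ 3.977 → adequate.

f_max ≈ 3.11 kip/in; adequate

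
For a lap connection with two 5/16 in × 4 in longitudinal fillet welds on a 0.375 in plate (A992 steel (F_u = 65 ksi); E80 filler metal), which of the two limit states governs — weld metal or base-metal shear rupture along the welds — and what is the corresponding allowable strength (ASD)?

R_n/Ω ≈ 42.4 kips (weld metal governs)

E80XX → F_EXX = 80 ksi.
t_e = 0.707 × 0.3125 = 0.2209 in; L = 8 in.
Weld metal: R_n/Ω = (1/2.0) × 0.6 × 80 × 0.2209 × 8 = 42.42 kips.
Base metal (shear rupture): R_n/Ω = (1/2.0) × 0.6 × 65 × 0.375 × 8 = 58.5 kips.
Governing: weld metal.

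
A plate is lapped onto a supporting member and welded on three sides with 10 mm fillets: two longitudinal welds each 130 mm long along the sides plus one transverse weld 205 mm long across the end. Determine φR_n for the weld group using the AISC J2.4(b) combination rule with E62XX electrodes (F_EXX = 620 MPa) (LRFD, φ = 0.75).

t_e = 0.707 × 10 = 7.07 mm.
R_nwl = 0.6 × 620 × 7.07 × 260 × 10⁻³ = 683.8 kN (longitudinal, 2 welds).
R_nwt = 0.6 × 620 × 7.07 × 205 × 10⁻³ = 539.2 kN (transverse, base value).
(i) R_nwl + R_nwt = 1223 kN; (ii) 0.85 R_nwl + 1.5 R_nwt = 1390 kN.
R_n = max = 1390 kN [governs: (ii)]; φR_n = 1042 kN.

φR_n ≈ 1040 kN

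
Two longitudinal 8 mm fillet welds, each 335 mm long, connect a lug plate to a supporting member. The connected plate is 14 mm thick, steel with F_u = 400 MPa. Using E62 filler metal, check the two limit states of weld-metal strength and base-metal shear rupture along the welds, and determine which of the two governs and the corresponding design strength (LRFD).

E62XX → F_EXX = 620 MPa.
t_e = 0.707 × 8 = 5.656 mm; L = 670 mm.
Weld metal: φR_n = 0.75 × 0.6 × 620 × 5.656 × 670 × 10⁻³ = 1057 kN.
Base metal (shear rupture): φR_n = 0.75 × 0.6 × 400 × 14 × 670 × 10⁻³ = 1688 kN.
Governing: weld metal.

φR_n ≈ 1060 kN (weld metal governs)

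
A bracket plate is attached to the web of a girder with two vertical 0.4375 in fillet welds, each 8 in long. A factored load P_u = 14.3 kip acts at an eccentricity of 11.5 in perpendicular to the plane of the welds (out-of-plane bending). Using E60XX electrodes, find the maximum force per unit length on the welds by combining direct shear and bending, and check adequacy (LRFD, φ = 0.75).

E60XX → F_EXX = 60 ksi.
L_w = 2 × 8 = 16 in; section modulus (unit throat) S = 2 × L²/6 = 21.33 in².
Direct shear f_v = P/L_w = 14.3/16 = 0.8938 kip/in.
Moment M = P × e = 14.3 × 11.5 = 164.45 kip·in; bending f_b = M/S = 7.709 kip/in.
f_max = √(f_v² + f_b²) = √(0.8938² + 7.709²) = 7.76 kip/in.
φr_n = 0.75 × 0.6 × 60 × (0.707 × 0.4375) = 8.351 kip/in → adequate.

f_max ≈ 7.76 kip/in; adequate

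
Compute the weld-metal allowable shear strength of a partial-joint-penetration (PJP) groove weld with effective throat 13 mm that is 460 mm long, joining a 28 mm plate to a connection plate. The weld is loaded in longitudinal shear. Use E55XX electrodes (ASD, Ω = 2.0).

E55XX → F_EXX = 550 MPa.
Effective throat (given) t_e = 13 mm.
A_we = 13 × 460 = 5980 mm².
F_nw = 0.6 F_EXX = 330 MPa.
R_n/Ω = (330 × 5980) / 2.0 × 10⁻³ = 986.7 kN.

R_n/Ω ≈ 987 kN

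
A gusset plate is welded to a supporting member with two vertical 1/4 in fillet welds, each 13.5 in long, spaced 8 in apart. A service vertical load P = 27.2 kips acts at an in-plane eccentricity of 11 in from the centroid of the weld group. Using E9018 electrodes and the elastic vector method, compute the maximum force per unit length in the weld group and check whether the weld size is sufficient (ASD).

E90XX → F_EXX = 90 ksi.
Total weld length L_w = 27 in. Treat welds as unit-width lines.
Polar moment about centroid: J = 2[d³/12 + d(b/2)²] = 2[13.5³/12 + 13.5×4²] = 842.1 in³.
Direct shear f_v = P/L_w = 27.2 / 27 = 1.007 kip/in (vertical).
Torsion M = P·e = 27.2 × 11 = 299.2 kip·in.
Critical point at (x, y) = (4, 6.75) from centroid. f_tx = M·y/J = 2.398 kip/in; f_ty = M·x/J = 1.421 kip/in.
Resultant f_max = √[f_tx² + (f_v + f_ty)²] = √[2.398² + (1.007 + 1.421)²] = 3.413 kip/in.
Capacity per unit length: r_n/Ω = (1/2.0) × 0.6 × 90 × (0.707 × 0.25) = 4.772 kip/in.
3.413 ≤ 4.772 → adequate.

f_max ≈ 3.41 kip/in; adequate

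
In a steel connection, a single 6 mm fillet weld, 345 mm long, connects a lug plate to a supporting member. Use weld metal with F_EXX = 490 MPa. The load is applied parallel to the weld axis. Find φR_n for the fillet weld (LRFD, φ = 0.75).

Effective throat t_e = 0.707 × 6 = 4.242 mm.
Total length L = 345 mm; A_we = 4.242 × 345 = 1463 mm².
F_nw = 0.6 F_EXX = 0.6 × 490 = 294 MPa.
φR_n = 0.75 × 294 × 1463 × 10⁻³ = 322.7 kN.

φR_n ≈ 323 kN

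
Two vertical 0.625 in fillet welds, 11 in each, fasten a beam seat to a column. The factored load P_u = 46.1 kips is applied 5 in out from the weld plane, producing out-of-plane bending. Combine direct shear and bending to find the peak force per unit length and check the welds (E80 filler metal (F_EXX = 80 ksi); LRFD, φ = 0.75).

f_max ≈ 6.09 kip/in; adequate

L_w = 2 × 11 = 22 in; section modulus (unit throat) S = 2 × L²/6 = 40.33 in².
Direct shear f_v = P/L_w = 46.1/22 = 2.095 kip/in.
Moment M = P × e = 46.1 × 5 = 230.5 kip·in; bending f_b = M/S = 5.715 kip/in.
f_max = √(f_v² + f_b²) = √(2.095² + 5.715²) = 6.087 kip/in.
φr_n = 0.75 × 0.6 × 80 × (0.707 × 0.625) = 15.91 kip/in → adequate.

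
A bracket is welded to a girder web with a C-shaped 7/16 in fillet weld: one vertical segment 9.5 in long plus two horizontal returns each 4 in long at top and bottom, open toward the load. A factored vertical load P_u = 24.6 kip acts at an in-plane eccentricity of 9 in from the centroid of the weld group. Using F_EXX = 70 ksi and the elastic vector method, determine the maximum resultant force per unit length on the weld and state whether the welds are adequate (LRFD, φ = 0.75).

f_max ≈ 5.38 kip/in; adequate

Total weld length L_w = 17.5 in. Treat welds as unit-width lines.
Centroid: x̄ = 2×4×2 / 17.5 = 0.9143 in from the vertical weld.
Polar moment about centroid: J = I_x + I_y = [9.5³/12 + 2×4×4.75²] + [9.5×0.9143² + 2(4³/12 + 4×1.086²)] = 280 in³.
Direct shear f_v = P/L_w = 24.6 / 17.5 = 1.406 kip/in (vertical).
Torsion M = P·e = 24.6 × 9 = 221.4 kip·in.
Critical point at (x, y) = (3.086, 4.75) from centroid. f_tx = M·y/J = 3.756 kip/in; f_ty = M·x/J = 2.44 kip/in.
Resultant f_max = √[f_tx² + (f_v + f_ty)²] = √[3.756² + (1.406 + 2.44)²] = 5.376 kip/in.
Capacity per unit length: φr_n = 0.75 × 0.6 × 70 × (0.707 × 0.4375) = 9.743 kip/in.
5.376 ≤ 9.743 → adequate.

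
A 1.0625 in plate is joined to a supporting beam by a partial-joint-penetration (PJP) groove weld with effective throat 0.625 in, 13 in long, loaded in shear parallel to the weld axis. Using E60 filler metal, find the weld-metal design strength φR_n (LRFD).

φR_n ≈ 219 kips

E60XX → F_EXX = 60 ksi.
Effective throat (given) t_e = 0.625 in.
A_we = 0.625 × 13 = 8.125 in².
F_nw = 0.6 F_EXX = 36 ksi.
φR_n = 0.75 × 36 × 8.125 = 219.4 kips.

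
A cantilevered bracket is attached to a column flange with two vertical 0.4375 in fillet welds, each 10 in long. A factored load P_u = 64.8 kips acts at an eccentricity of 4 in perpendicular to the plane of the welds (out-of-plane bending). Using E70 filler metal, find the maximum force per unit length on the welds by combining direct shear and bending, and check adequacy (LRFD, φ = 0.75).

E70XX → F_EXX = 70 ksi.
L_w = 2 × 10 = 20 in; section modulus (unit throat) S = 2 × L²/6 = 33.33 in².
Direct shear f_v = P/L_w = 64.8/20 = 3.24 kip/in.
Moment M = P × e = 64.8 × 4 = 259.2 kip·in; bending f_b = M/S = 7.776 kip/in.
f_max = √(f_v² + f_b²) = √(3.24² + 7.776²) = 8.424 kip/in.
φr_n = 0.75 × 0.6 × 70 × (0.707 × 0.4375) = 9.743 kip/in → adequate.

f_max ≈ 8.42 kip/in; adequate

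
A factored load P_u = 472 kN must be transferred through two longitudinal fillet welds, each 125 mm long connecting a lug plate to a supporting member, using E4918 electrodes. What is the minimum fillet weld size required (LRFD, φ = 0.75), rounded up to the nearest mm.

E49XX → F_EXX = 490 MPa.
Total weld length L = 250 mm.
Required throat t_e = P_u / (φ × 0.6 F_EXX × L) = 472 / (0.75 × 0.6 × 490 × 250 × 10⁻³) = 8.562 mm.
Required leg w = t_e / 0.707 = 12.11 mm → use 13 mm.

w = 13 mm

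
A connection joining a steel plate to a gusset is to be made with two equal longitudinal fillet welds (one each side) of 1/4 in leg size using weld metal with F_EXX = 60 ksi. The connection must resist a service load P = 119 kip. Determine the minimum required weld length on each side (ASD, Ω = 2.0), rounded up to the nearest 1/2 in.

Throat t_e = 0.707 × 0.25 = 0.1767 in.
r_n/Ω = (0.6 × 60 × 0.1767) / 2.0 = 3.181 kip/in.
L_req = P / (r_n/Ω) = 119 / 3.181 = 37.4 in total.
Per side: 37.4 / 2 = 18.7 in.
Round up → use L = 19 in on each side.

L = 19 in on each side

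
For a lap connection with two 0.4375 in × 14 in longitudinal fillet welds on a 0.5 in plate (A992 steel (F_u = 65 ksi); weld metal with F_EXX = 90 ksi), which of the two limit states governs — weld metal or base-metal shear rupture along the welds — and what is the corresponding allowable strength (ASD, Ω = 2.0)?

t_e = 0.707 × 0.4375 = 0.3093 in; L = 28 in.
Weld metal: R_n/Ω = (1/2.0) × 0.6 × 90 × 0.3093 × 28 = 233.8 kips.
Base metal (shear rupture): R_n/Ω = (1/2.0) × 0.6 × 65 × 0.5 × 28 = 273 kips.
Governing: weld metal.

R_n/Ω ≈ 234 kips (weld metal governs)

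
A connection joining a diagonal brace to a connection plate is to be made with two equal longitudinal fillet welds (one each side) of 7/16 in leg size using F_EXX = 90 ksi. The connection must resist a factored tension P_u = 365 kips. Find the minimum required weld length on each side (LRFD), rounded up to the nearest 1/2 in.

Throat t_e = 0.707 × 0.4375 = 0.3093 in.
φr_n = 0.75 × 0.6 × 90 × 0.3093 = 12.53 kips/in.
L_req = P_u / φr_n = 365 / 12.53 = 29.14 in total.
Per side: 29.14 / 2 = 14.57 in.
Round up → use L = 15 in on each side.

L = 15 in on each side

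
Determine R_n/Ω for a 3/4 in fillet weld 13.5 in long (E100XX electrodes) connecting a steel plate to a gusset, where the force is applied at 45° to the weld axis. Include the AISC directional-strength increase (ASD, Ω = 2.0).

R_n/Ω ≈ 279 kips

E100XX → F_EXX = 100 ksi.
t_e = 0.707 × 0.75 = 0.5302 in; A_we = 0.5302 × 13.5 = 7.158 in².
Directional factor: 1.0 + 0.5 sin^1.5(45°) = 1.297.
F_nw = 0.6 × 100 × 1.297 = 77.84 ksi.
R_n/Ω = (77.84 × 7.158) / 2.0 = 278.6 kips.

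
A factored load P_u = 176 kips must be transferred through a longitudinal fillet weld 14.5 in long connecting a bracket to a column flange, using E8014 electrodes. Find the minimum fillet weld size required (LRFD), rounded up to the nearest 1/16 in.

E80XX → F_EXX = 80 ksi.
Total weld length L = 14.5 in.
Required throat t_e = P_u / (φ × 0.6 F_EXX × L) = 176 / (0.75 × 0.6 × 80 × 14.5) = 0.3372 in.
Required leg w = t_e / 0.707 = 0.4769 in → use 1/2 in.

w = 1/2 in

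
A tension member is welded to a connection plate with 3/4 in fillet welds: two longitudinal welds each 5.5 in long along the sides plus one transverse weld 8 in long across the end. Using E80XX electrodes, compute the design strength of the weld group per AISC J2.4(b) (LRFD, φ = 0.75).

φR_n ≈ 408 kips

E80XX → F_EXX = 80 ksi.
t_e = 0.707 × 0.75 = 0.5302 in.
R_nwl = 0.6 × 80 × 0.5302 × 11 = 280 kips (longitudinal, 2 welds).
R_nwt = 0.6 × 80 × 0.5302 × 8 = 203.6 kips (transverse, base value).
(i) R_nwl + R_nwt = 483.6 kips; (ii) 0.85 R_nwl + 1.5 R_nwt = 543.4 kips.
R_n = max = 543.4 kips [governs: (ii)]; φR_n = 407.6 kips.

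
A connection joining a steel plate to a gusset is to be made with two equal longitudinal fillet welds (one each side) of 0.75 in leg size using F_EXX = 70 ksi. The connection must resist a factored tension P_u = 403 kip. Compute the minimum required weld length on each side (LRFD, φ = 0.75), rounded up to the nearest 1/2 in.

L = 12.5 in on each side

Throat t_e = 0.707 × 0.75 = 0.5302 in.
φr_n = 0.75 × 0.6 × 70 × 0.5302 = 16.7 kip/in.
L_req = P_u / φr_n = 403 / 16.7 = 24.13 in total.
Per side: 24.13 / 2 = 12.06 in.
Round up → use L = 12.5 in on each side.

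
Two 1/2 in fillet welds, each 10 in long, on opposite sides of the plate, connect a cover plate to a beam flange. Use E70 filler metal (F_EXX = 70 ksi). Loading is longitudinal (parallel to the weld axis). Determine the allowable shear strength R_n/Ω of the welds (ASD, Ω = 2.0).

R_n/Ω ≈ 148 kip

Effective throat t_e = 0.707 × 0.5 = 0.3535 in.
Total length L = 20 in; A_we = 0.3535 × 20 = 7.07 in².
F_nw = 0.6 F_EXX = 0.6 × 70 = 42 ksi.
R_n = 42 × 7.07 = 296.9 kip; R_n/Ω = 296.9/2.0 = 148.5 kip.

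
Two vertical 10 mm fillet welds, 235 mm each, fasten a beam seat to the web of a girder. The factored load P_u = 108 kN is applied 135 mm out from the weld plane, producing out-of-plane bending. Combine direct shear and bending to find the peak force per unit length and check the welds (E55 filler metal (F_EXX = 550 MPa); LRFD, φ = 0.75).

L_w = 2 × 235 = 470 mm; section modulus (unit throat) S = 2 × L²/6 = 18410 mm².
Direct shear f_v = P/L_w = 108×10³/470 = 229.8 N/mm.
Moment M = P × e = 108×10³ × 135 = 14580000 N·mm; bending f_b = M/S = 792 N/mm.
f_max = √(f_v² + f_b²) = √(229.8² + 792²) = 824.7 N/mm.
φr_n = 0.75 × 0.6 × 550 × (0.707 × 10) = 1750 N/mm → adequate.

f_max ≈ 825 N/mm; adequate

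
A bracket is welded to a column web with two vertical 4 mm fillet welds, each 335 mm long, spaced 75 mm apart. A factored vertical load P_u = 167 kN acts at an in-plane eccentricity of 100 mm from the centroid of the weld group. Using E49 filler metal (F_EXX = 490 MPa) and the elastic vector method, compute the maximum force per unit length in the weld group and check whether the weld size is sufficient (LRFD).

Total weld length L_w = 670 mm. Treat welds as unit-width lines.
Polar moment about centroid: J = 2[d³/12 + d(b/2)²] = 2[335³/12 + 335×37.5²] = 7208000 mm³.
Direct shear f_v = P/L_w = 167×10³ / 670 = 249.3 N/mm (vertical).
Torsion M = P·e = 167×10³ × 100 = 16700000 N·mm.
Critical point at (x, y) = (37.5, 167.5) from centroid. f_tx = M·y/J = 388.1 N/mm; f_ty = M·x/J = 86.88 N/mm.
Resultant f_max = √[f_tx² + (f_v + f_ty)²] = √[388.1² + (249.3 + 86.88)²] = 513.4 N/mm.
Capacity per unit length: φr_n = 0.75 × 0.6 × 490 × (0.707 × 4) = 623.6 N/mm.
513.4 ≤ 623.6 → adequate.

f_max ≈ 513 N/mm; adequate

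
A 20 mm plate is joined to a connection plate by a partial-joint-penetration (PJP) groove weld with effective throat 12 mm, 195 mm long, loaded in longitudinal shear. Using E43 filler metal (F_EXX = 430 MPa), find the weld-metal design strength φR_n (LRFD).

φR_n ≈ 453 kN

Effective throat (given) t_e = 12 mm.
A_we = 12 × 195 = 2340 mm².
F_nw = 0.6 F_EXX = 258 MPa.
φR_n = 0.75 × 258 × 2340 × 10⁻³ = 452.8 kN.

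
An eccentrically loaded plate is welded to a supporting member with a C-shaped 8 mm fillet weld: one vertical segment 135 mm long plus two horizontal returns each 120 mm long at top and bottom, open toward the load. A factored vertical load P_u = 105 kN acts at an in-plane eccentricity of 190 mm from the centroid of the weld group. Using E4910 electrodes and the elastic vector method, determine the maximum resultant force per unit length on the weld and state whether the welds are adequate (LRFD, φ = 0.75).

E49XX → F_EXX = 490 MPa.
Total weld length L_w = 375 mm. Treat welds as unit-width lines.
Centroid: x̄ = 2×120×60 / 375 = 38.4 mm from the vertical weld.
Polar moment about centroid: J = I_x + I_y = [135³/12 + 2×120×67.5²] + [135×38.4² + 2(120³/12 + 120×21.6²)] = 1898000 mm³.
Direct shear f_v = P/L_w = 105×10³ / 375 = 280 N/mm (vertical).
Torsion M = P·e = 105×10³ × 190 = 19950000 N·mm.
Critical point at (x, y) = (81.6, 67.5) from centroid. f_tx = M·y/J = 709.7 N/mm; f_ty = M·x/J = 857.9 N/mm.
Resultant f_max = √[f_tx² + (f_v + f_ty)²] = √[709.7² + (280 + 857.9)²] = 1341 N/mm.
Capacity per unit length: φr_n = 0.75 × 0.6 × 490 × (0.707 × 8) = 1247 N/mm.
1341 > 1247 → NOT adequate.

f_max ≈ 1340 N/mm; NOT adequate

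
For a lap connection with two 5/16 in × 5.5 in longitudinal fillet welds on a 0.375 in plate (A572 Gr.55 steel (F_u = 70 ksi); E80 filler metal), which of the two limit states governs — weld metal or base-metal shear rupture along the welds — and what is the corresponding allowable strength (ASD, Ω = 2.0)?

E80XX → F_EXX = 80 ksi.
t_e = 0.707 × 0.3125 = 0.2209 in; L = 11 in.
Weld metal: R_n/Ω = (1/2.0) × 0.6 × 80 × 0.2209 × 11 = 58.33 kip.
Base metal (shear rupture): R_n/Ω = (1/2.0) × 0.6 × 70 × 0.375 × 11 = 86.62 kip.
Governing: weld metal.

R_n/Ω ≈ 58.3 kip (weld metal governs)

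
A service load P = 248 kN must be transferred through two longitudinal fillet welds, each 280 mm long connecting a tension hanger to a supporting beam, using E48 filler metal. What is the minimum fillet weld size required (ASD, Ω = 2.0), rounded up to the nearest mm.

E48XX → F_EXX = 480 MPa.
Total weld length L = 560 mm.
Required throat t_e = P × Ω / (0.6 F_EXX × L) = 248 × 2.0 / (0.6 × 480 × 560 × 10⁻³) = 3.075 mm.
Required leg w = t_e / 0.707 = 4.35 mm → use 5 mm.

w = 5 mm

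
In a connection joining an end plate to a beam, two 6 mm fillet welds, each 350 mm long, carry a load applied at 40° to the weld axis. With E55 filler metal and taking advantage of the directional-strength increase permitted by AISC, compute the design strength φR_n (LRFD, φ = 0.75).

φR_n ≈ 924 kN

E55XX → F_EXX = 550 MPa.
t_e = 0.707 × 6 = 4.242 mm; A_we = 4.242 × 700 = 2969 mm².
Directional factor: 1.0 + 0.5 sin^1.5(40°) = 1.258.
F_nw = 0.6 × 550 × 1.258 = 415 MPa.
φR_n = 0.75 × 415 × 2969 × 10⁻³ = 924.3 kN.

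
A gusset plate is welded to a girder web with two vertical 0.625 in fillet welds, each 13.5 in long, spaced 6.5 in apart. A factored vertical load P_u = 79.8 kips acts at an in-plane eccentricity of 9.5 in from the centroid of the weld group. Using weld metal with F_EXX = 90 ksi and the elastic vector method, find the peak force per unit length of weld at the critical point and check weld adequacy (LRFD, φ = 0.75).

Total weld length L_w = 27 in. Treat welds as unit-width lines.
Polar moment about centroid: J = 2[d³/12 + d(b/2)²] = 2[13.5³/12 + 13.5×3.25²] = 695.2 in³.
Direct shear f_v = P/L_w = 79.8 / 27 = 2.956 kip/in (vertical).
Torsion M = P·e = 79.8 × 9.5 = 758.1 kip·in.
Critical point at (x, y) = (3.25, 6.75) from centroid. f_tx = M·y/J = 7.36 kip/in; f_ty = M·x/J = 3.544 kip/in.
Resultant f_max = √[f_tx² + (f_v + f_ty)²] = √[7.36² + (2.956 + 3.544)²] = 9.819 kip/in.
Capacity per unit length: φr_n = 0.75 × 0.6 × 90 × (0.707 × 0.625) = 17.9 kip/in.
9.819 ≤ 17.9 → adequate.

f_max ≈ 9.82 kip/in; adequate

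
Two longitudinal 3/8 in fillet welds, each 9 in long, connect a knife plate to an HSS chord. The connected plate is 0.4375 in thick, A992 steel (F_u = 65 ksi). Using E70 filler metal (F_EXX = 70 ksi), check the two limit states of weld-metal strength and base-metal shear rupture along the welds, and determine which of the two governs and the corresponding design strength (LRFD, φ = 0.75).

φR_n ≈ 150 kip (weld metal governs)

t_e = 0.707 × 0.375 = 0.2651 in; L = 18 in.
Weld metal: φR_n = 0.75 × 0.6 × 70 × 0.2651 × 18 = 150.3 kip.
Base metal (shear rupture): φR_n = 0.75 × 0.6 × 65 × 0.4375 × 18 = 230.3 kip.
Governing: weld metal.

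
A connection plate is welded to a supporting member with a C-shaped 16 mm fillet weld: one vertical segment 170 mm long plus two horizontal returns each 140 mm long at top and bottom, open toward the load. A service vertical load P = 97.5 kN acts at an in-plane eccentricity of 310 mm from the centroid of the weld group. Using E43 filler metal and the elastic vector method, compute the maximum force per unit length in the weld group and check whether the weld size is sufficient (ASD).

f_max ≈ 1310 N/mm; adequate

E43XX → F_EXX = 430 MPa.
Total weld length L_w = 450 mm. Treat welds as unit-width lines.
Centroid: x̄ = 2×140×70 / 450 = 43.56 mm from the vertical weld.
Polar moment about centroid: J = I_x + I_y = [170³/12 + 2×140×85²] + [170×43.56² + 2(140³/12 + 140×26.44²)] = 3408000 mm³.
Direct shear f_v = P/L_w = 97.5×10³ / 450 = 216.7 N/mm (vertical).
Torsion M = P·e = 97.5×10³ × 310 = 30225000 N·mm.
Critical point at (x, y) = (96.44, 85) from centroid. f_tx = M·y/J = 753.8 N/mm; f_ty = M·x/J = 855.3 N/mm.
Resultant f_max = √[f_tx² + (f_v + f_ty)²] = √[753.8² + (216.7 + 855.3)²] = 1311 N/mm.
Capacity per unit length: r_n/Ω = (1/2.0) × 0.6 × 430 × (0.707 × 16) = 1459 N/mm.
1311 ≤ 1459 → adequate.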